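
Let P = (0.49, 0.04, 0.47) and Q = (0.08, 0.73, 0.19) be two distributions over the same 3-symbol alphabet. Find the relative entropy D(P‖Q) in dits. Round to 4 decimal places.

D(P‖Q) = Σ p·log₁₀(p/q).
  0.49·log₁₀(0.49/0.08) = 0.38568
  0.04·log₁₀(0.04/0.73) = -0.05045
  0.47·log₁₀(0.47/0.19) = 0.18487
D(P‖Q) = 0.5201 dits.

0.5201 dits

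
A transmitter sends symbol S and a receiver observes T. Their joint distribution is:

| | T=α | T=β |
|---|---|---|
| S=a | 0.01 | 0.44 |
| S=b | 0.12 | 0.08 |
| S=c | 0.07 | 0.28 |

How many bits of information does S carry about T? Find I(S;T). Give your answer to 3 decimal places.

Marginals: p(S) = (0.4500, 0.2000, 0.3500), p(T) = (0.2000, 0.8000).
I(S;T) = Σ p(x,y)·log₂[p(x,y)/(p(x)p(y))].
  (a,α): 0.01·log₂(0.1111) = -0.0317
  (a,β): 0.44·log₂(1.2222) = 0.1274
  (b,α): 0.12·log₂(3.0000) = 0.1902
  (b,β): 0.08·log₂(0.5000) = -0.0800
  (c,α): 0.07·log₂(1.0000) = 0.0000
  (c,β): 0.28·log₂(1.0000) = 0.0000
Sum = 0.206 bits.

0.206 bits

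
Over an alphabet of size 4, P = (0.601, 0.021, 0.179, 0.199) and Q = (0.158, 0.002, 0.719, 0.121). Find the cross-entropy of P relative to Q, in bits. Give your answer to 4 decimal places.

H(P,Q) = −Σ p·log₂ q.
  −0.601·log₂(0.158) = 1.59986
  −0.021·log₂(0.002) = 0.18828
  −0.179·log₂(0.719) = 0.08519
  −0.199·log₂(0.121) = 0.60634
H(P,Q) = 2.4797 bits.

2.4797 bits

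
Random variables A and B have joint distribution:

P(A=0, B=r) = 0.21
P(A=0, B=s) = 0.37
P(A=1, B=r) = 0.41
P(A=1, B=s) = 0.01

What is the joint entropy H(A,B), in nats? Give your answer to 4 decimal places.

H(A,B) = −Σ p(x,y)·ln p(x,y) over all 4 cells.
  cell (0,r): −0.21·ln0.21 = 0.32774
  cell (0,s): −0.37·ln0.37 = 0.36787
  cell (1,r): −0.41·ln0.41 = 0.36556
  cell (1,s): −0.01·ln0.01 = 0.04605
Sum = 1.1072 nats.

1.1072 nats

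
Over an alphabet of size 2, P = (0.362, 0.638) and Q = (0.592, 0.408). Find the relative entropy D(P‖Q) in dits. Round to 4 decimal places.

0.0465 dits

D(P‖Q) = Σ p·log₁₀(p/q).
  0.362·log₁₀(0.362/0.592) = -0.07733
  0.638·log₁₀(0.638/0.408) = 0.12387
D(P‖Q) = 0.0465 dits.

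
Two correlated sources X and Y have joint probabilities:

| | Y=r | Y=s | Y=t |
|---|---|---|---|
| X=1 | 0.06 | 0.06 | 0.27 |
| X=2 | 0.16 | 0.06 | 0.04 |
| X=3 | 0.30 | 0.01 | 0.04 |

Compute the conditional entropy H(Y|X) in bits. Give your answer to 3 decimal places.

Marginals: p(X) = (0.3900, 0.2600, 0.3500), p(Y) = (0.5200, 0.1300, 0.3500).
H(Y|X) = Σ p(X) · H(Y|X=·).
  X=1: p=0.3900, H(Y|X=1) = 1.1982
  X=2: p=0.2600, H(Y|X=2) = 1.3347
  X=3: p=0.3500, H(Y|X=3) = 0.6948
Weighted sum = 1.057 bits.

1.057 bits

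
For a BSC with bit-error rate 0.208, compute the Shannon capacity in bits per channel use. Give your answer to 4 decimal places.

Binary symmetric channel: C = 1 − h₂(ε) where h₂ is the binary entropy function.
h₂(0.208) = −0.208·log₂0.208 − 0.792·log₂0.792 = 0.7376.
C = 1 − 0.7376 = 0.2624 bits per channel use.

0.2624 bits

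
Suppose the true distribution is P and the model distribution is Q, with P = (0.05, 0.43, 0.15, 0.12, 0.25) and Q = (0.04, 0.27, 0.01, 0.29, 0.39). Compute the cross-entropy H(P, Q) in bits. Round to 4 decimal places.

H(P,Q) = −Σ p·log₂ q.
  −0.05·log₂(0.04) = 0.23219
  −0.43·log₂(0.27) = 0.81226
  −0.15·log₂(0.01) = 0.99658
  −0.12·log₂(0.29) = 0.21431
  −0.25·log₂(0.39) = 0.33961
H(P,Q) = 2.5949 bits.

2.5949 bits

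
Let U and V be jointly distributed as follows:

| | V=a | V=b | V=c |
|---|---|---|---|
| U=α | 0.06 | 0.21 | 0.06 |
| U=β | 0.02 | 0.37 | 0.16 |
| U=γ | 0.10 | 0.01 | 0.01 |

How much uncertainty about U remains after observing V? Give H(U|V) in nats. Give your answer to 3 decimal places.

Marginals: p(U) = (0.3300, 0.5500, 0.1200), p(V) = (0.1800, 0.5900, 0.2300).
H(U|V) = Σ p(V) · H(U|V=·).
  V=a: p=0.1800, H(U|V=a) = 0.9369
  V=b: p=0.5900, H(U|V=b) = 0.7294
  V=c: p=0.2300, H(U|V=c) = 0.7393
Weighted sum = 0.769 nats.

0.769 nats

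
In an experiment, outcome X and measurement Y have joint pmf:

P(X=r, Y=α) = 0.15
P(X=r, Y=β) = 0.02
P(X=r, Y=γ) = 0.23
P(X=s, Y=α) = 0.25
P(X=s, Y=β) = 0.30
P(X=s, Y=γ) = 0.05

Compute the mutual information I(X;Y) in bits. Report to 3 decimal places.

0.292 bits

Marginals: p(X) = (0.4000, 0.6000), p(Y) = (0.4000, 0.3200, 0.2800).
I(X;Y) = Σ p(x,y)·log₂[p(x,y)/(p(x)p(y))].
  (r,α): 0.15·log₂(0.9375) = -0.0140
  (r,β): 0.02·log₂(0.1562) = -0.0536
  (r,γ): 0.23·log₂(2.0536) = 0.2388
  (s,α): 0.25·log₂(1.0417) = 0.0147
  (s,β): 0.30·log₂(1.5625) = 0.1932
  (s,γ): 0.05·log₂(0.2976) = -0.0874
Sum = 0.292 bits.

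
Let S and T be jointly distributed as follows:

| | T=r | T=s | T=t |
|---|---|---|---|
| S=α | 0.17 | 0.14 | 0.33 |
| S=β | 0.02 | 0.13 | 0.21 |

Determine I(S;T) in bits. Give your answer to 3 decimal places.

Marginals: p(S) = (0.6400, 0.3600), p(T) = (0.1900, 0.2700, 0.5400).
I(S;T) = H(S) + H(T) − H(S,T).
H(S) = 0.9427, H(T) = 1.4453, H(S,T) = 2.3279.
I(S;T) = 0.9427 + 1.4453 − 2.3279 = 0.060 bits.

0.060 bits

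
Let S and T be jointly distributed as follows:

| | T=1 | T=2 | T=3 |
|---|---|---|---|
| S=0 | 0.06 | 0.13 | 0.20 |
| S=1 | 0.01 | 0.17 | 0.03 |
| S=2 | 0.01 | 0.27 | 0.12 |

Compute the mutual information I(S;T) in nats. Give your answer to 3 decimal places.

0.089 nats

Marginals: p(S) = (0.3900, 0.2100, 0.4000), p(T) = (0.0800, 0.5700, 0.3500).
I(S;T) = H(S) + H(T) − H(S,T).
H(S) = 1.0615, H(T) = 0.8899, H(S,T) = 1.8624.
I(S;T) = 1.0615 + 0.8899 − 1.8624 = 0.089 nats.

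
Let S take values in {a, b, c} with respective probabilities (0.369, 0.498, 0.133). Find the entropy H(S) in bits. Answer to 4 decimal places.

1.4187 bits

H(S) = −Σ p·log₂ p.
  −(0.369)·log₂(0.369) = 0.53074
  −(0.498)·log₂(0.498) = 0.50088
  −(0.133)·log₂(0.133) = 0.38710
Sum: 0.53074 + 0.50088 + 0.38710 = 1.4187 bits.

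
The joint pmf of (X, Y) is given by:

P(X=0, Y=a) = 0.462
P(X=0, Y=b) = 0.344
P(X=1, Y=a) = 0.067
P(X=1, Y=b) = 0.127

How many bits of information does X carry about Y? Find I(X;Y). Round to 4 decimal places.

Marginals: p(X) = (0.8060, 0.1940), p(Y) = (0.5290, 0.4710).
I(X;Y) = H(X) + H(Y) − H(X,Y).
H(X) = 0.7098, H(Y) = 0.9976, H(X,Y) = 1.6837.
I(X;Y) = 0.7098 + 0.9976 − 1.6837 = 0.0237 bits.

0.0237 bits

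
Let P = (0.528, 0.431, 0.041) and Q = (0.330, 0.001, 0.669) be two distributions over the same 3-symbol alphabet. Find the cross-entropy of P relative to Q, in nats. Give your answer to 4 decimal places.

H(P,Q) = −Σ p·ln q.
  −0.528·ln(0.330) = 0.58537
  −0.431·ln(0.001) = 2.97724
  −0.041·ln(0.669) = 0.01648
H(P,Q) = 3.5791 nats.

3.5791 nats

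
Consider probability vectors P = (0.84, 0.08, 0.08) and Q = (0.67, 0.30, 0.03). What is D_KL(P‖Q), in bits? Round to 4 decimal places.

0.2347 bits

D(P‖Q) = Σ p·log₂(p/q).
  0.84·log₂(0.84/0.67) = 0.27403
  0.08·log₂(0.08/0.30) = -0.15255
  0.08·log₂(0.08/0.03) = 0.11320
D(P‖Q) = 0.2347 bits.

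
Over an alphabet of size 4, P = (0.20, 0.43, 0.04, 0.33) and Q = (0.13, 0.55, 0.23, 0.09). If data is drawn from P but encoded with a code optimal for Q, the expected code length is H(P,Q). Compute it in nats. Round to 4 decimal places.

1.5185 nats

H(P,Q) = −Σ p·ln q.
  −0.20·ln(0.13) = 0.40804
  −0.43·ln(0.55) = 0.25707
  −0.04·ln(0.23) = 0.05879
  −0.33·ln(0.09) = 0.79462
H(P,Q) = 1.5185 nats.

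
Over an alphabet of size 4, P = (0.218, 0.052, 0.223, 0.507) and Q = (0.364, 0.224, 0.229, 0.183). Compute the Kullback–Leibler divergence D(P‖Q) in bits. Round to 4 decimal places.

D(P‖Q) = Σ p·log₂(p/q).
  0.218·log₂(0.218/0.364) = -0.16124
  0.052·log₂(0.052/0.224) = -0.10956
  0.223·log₂(0.223/0.229) = -0.00854
  0.507·log₂(0.507/0.183) = 0.74536
D(P‖Q) = 0.4660 bits.

0.4660 bits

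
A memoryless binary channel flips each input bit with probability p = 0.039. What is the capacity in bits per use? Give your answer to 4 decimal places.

0.7623 bits

Binary symmetric channel: C = 1 − h₂(ε) where h₂ is the binary entropy function.
h₂(0.039) = −0.039·log₂0.039 − 0.961·log₂0.961 = 0.2377.
C = 1 − 0.2377 = 0.7623 bits per channel use.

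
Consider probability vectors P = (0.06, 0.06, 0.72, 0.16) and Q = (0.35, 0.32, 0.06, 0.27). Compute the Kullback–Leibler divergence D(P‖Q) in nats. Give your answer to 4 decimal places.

1.4992 nats

D(P‖Q) = Σ p·ln(p/q).
  0.06·ln(0.06/0.35) = -0.10582
  0.06·ln(0.06/0.32) = -0.10044
  0.72·ln(0.72/0.06) = 1.78913
  0.16·ln(0.16/0.27) = -0.08372
D(P‖Q) = 1.4992 nats.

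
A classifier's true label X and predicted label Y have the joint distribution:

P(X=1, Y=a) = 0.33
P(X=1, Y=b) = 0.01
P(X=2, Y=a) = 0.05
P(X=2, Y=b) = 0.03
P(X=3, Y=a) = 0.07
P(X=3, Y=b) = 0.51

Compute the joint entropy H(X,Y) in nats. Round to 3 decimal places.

1.196 nats

H(X,Y) = −Σ p(x,y)·ln p(x,y) over all 6 cells.
  cell (1,a): −0.33·ln0.33 = 0.3659
  cell (1,b): −0.01·ln0.01 = 0.0461
  cell (2,a): −0.05·ln0.05 = 0.1498
  cell (2,b): −0.03·ln0.03 = 0.1052
  cell (3,a): −0.07·ln0.07 = 0.1861
  cell (3,b): −0.51·ln0.51 = 0.3434
Sum = 1.196 nats.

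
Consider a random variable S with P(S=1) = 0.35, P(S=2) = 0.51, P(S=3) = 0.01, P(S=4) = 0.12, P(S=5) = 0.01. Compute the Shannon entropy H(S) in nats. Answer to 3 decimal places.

1.057 nats

H(S) = −Σ p·ln p.
  −(0.35)·ln(0.35) = 0.3674
  −(0.51)·ln(0.51) = 0.3434
  −(0.01)·ln(0.01) = 0.0461
  −(0.12)·ln(0.12) = 0.2544
  −(0.01)·ln(0.01) = 0.0461
Sum: 0.3674 + 0.3434 + 0.0461 + 0.2544 + 0.0461 = 1.057 nats.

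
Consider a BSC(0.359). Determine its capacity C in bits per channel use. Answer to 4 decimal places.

Binary symmetric channel: C = 1 − h₂(ε) where h₂ is the binary entropy function.
h₂(0.359) = −0.359·log₂0.359 − 0.641·log₂0.641 = 0.9418.
C = 1 − 0.9418 = 0.0582 bits per channel use.

0.0582 bits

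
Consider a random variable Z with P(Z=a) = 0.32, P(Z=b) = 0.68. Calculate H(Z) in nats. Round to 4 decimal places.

0.6269 nats

H(Z) = −Σ p·ln p.
  −(0.32)·ln(0.32) = 0.36462
  −(0.68)·ln(0.68) = 0.26225
Sum: 0.36462 + 0.26225 = 0.6269 nats.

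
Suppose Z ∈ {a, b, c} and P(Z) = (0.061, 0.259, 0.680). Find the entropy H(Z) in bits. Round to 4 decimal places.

H(Z) = −Σ p·log₂ p.
  −(0.061)·log₂(0.061) = 0.24614
  −(0.259)·log₂(0.259) = 0.50478
  −(0.680)·log₂(0.680) = 0.37835
Sum: 0.24614 + 0.50478 + 0.37835 = 1.1293 bits.

1.1293 bits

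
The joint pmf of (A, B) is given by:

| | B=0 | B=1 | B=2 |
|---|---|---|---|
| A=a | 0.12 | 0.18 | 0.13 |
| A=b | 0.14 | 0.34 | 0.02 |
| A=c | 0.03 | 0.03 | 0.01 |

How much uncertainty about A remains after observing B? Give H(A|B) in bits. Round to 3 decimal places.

Chain rule: H(A|B) = H(A,B) − H(B).
Marginals: p(A) = (0.4300, 0.5000, 0.0700), p(B) = (0.2900, 0.5500, 0.1600).
H(A,B) = 2.6042 bits; H(B) = 1.4153 bits.
H(A|B) = 2.6042 − 1.4153 = 1.189 bits.

1.189 bits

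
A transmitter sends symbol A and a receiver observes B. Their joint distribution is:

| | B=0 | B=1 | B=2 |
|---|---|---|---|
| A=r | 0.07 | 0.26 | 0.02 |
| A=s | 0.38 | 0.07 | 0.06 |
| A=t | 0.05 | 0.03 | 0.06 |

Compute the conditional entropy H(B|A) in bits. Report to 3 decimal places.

1.118 bits

Chain rule: H(B|A) = H(A,B) − H(A).
Marginals: p(A) = (0.3500, 0.5100, 0.1400), p(B) = (0.5000, 0.3600, 0.1400).
H(A,B) = 2.5407 bits; H(A) = 1.4226 bits.
H(B|A) = 2.5407 − 1.4226 = 1.118 bits.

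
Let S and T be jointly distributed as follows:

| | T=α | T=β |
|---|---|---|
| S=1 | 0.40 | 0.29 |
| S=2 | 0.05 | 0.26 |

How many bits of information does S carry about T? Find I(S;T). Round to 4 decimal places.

0.1179 bits

Marginals: p(S) = (0.6900, 0.3100), p(T) = (0.4500, 0.5500).
I(S;T) = H(S) + H(T) − H(S,T).
H(S) = 0.8932, H(T) = 0.9928, H(S,T) = 1.7681.
I(S;T) = 0.8932 + 0.9928 − 1.7681 = 0.1179 bits.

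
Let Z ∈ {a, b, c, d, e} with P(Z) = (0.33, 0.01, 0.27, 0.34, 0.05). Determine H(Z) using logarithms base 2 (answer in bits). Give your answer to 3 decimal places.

1.850 bits

H(Z) = −Σ p·log₂ p.
  −(0.33)·log₂(0.33) = 0.5278
  −(0.01)·log₂(0.01) = 0.0664
  −(0.27)·log₂(0.27) = 0.5100
  −(0.34)·log₂(0.34) = 0.5292
  −(0.05)·log₂(0.05) = 0.2161
Sum: 0.5278 + 0.0664 + 0.5100 + 0.5292 + 0.2161 = 1.850 bits.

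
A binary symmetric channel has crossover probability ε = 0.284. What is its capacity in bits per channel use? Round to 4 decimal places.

0.1392 bits

Binary symmetric channel: C = 1 − h₂(ε) where h₂ is the binary entropy function.
h₂(0.284) = −0.284·log₂0.284 − 0.716·log₂0.716 = 0.8608.
C = 1 − 0.8608 = 0.1392 bits per channel use.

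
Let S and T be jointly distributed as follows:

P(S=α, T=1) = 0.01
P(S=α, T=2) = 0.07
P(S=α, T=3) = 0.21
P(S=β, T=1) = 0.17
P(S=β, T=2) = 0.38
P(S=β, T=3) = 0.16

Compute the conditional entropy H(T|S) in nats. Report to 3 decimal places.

0.920 nats

Chain rule: H(T|S) = H(S,T) − H(S).
Marginals: p(S) = (0.2900, 0.7100), p(T) = (0.1800, 0.4500, 0.3700).
H(S,T) = 1.5221 nats; H(S) = 0.6022 nats.
H(T|S) = 1.5221 − 0.6022 = 0.920 nats.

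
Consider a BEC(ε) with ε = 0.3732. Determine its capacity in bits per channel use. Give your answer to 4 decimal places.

0.6268 bits

Binary erasure channel: capacity C = 1 − ε.
C = 1 − 0.3732 = 0.6268 bits per channel use.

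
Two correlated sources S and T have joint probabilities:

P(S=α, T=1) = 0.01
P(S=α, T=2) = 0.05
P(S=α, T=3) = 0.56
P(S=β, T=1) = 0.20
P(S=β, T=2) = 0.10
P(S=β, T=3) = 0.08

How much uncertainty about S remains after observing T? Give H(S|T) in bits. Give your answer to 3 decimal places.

Chain rule: H(S|T) = H(S,T) − H(T).
Marginals: p(S) = (0.6200, 0.3800), p(T) = (0.2100, 0.1500, 0.6400).
H(S,T) = 1.8391 bits; H(T) = 1.2954 bits.
H(S|T) = 1.8391 − 1.2954 = 0.544 bits.

0.544 bits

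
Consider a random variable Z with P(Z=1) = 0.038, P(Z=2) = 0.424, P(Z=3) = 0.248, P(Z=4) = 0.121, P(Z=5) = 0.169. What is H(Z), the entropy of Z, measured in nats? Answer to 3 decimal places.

1.390 nats

H(Z) = −Σ p·ln p.
  −(0.038)·ln(0.038) = 0.1243
  −(0.424)·ln(0.424) = 0.3638
  −(0.248)·ln(0.248) = 0.3458
  −(0.121)·ln(0.121) = 0.2555
  −(0.169)·ln(0.169) = 0.3005
Sum: 0.1243 + 0.3638 + 0.3458 + 0.2555 + 0.3005 = 1.390 nats.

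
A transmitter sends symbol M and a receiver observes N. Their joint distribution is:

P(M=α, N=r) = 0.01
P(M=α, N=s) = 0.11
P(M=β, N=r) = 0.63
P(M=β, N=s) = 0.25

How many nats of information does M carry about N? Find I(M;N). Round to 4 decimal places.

Marginals: p(M) = (0.1200, 0.8800), p(N) = (0.6400, 0.3600).
I(M;N) = Σ p(x,y)·ln[p(x,y)/(p(x)p(y))].
  (α,r): 0.01·ln(0.1302) = -0.02039
  (α,s): 0.11·ln(2.5463) = 0.10281
  (β,r): 0.63·ln(1.1186) = 0.07061
  (β,s): 0.25·ln(0.7891) = -0.05920
Sum = 0.0938 nats.

0.0938 nats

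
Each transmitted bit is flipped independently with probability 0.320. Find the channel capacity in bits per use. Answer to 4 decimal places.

0.0956 bits

Binary symmetric channel: C = 1 − h₂(ε) where h₂ is the binary entropy function.
h₂(0.320) = −0.320·log₂0.320 − 0.680·log₂0.680 = 0.9044.
C = 1 − 0.9044 = 0.0956 bits per channel use.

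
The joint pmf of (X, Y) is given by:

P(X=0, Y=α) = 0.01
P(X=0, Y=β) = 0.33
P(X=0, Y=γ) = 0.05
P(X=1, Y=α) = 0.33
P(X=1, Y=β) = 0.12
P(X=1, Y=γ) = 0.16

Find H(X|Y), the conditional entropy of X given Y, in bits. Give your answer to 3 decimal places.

Marginals: p(X) = (0.3900, 0.6100), p(Y) = (0.3400, 0.4500, 0.2100).
H(X|Y) = Σ p(Y) · H(X|Y=·).
  Y=α: p=0.3400, H(X|Y=α) = 0.1914
  Y=β: p=0.4500, H(X|Y=β) = 0.8366
  Y=γ: p=0.2100, H(X|Y=γ) = 0.7919
Weighted sum = 0.608 bits.

0.608 bits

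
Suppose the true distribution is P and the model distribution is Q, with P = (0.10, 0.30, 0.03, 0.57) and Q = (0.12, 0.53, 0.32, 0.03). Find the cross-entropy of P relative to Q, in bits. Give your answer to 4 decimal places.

3.5136 bits

H(P,Q) = −Σ p·log₂ q.
  −0.10·log₂(0.12) = 0.30589
  −0.30·log₂(0.53) = 0.27478
  −0.03·log₂(0.32) = 0.04932
  −0.57·log₂(0.03) = 2.88357
H(P,Q) = 3.5136 bits.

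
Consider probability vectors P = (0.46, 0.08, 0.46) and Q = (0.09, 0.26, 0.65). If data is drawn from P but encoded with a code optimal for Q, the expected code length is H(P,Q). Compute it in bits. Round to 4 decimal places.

2.0394 bits

H(P,Q) = −Σ p·log₂ q.
  −0.46·log₂(0.09) = 1.59801
  −0.08·log₂(0.26) = 0.15547
  −0.46·log₂(0.65) = 0.28588
H(P,Q) = 2.0394 bits.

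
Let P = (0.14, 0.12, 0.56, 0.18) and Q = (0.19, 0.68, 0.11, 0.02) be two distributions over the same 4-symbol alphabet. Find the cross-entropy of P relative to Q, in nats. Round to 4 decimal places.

H(P,Q) = −Σ p·ln q.
  −0.14·ln(0.19) = 0.23250
  −0.12·ln(0.68) = 0.04628
  −0.56·ln(0.11) = 1.23607
  −0.18·ln(0.02) = 0.70416
H(P,Q) = 2.2190 nats.

2.2190 nats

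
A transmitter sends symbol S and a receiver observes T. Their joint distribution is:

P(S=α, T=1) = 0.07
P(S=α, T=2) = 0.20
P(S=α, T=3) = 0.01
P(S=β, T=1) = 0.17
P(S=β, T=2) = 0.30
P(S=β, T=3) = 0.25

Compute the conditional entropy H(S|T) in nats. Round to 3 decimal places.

0.524 nats

Chain rule: H(S|T) = H(S,T) − H(T).
Marginals: p(S) = (0.2800, 0.7200), p(T) = (0.2400, 0.5000, 0.2600).
H(S,T) = 1.5631 nats; H(T) = 1.0393 nats.
H(S|T) = 1.5631 − 1.0393 = 0.524 nats.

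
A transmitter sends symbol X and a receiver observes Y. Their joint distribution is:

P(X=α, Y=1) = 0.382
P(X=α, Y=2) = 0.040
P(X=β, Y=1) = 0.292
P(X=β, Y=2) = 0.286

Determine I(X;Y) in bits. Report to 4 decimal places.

0.1420 bits

Marginals: p(X) = (0.4220, 0.5780), p(Y) = (0.6740, 0.3260).
I(X;Y) = H(X) + H(Y) − H(X,Y).
H(X) = 0.9824, H(Y) = 0.9108, H(X,Y) = 1.7512.
I(X;Y) = 0.9824 + 0.9108 − 1.7512 = 0.1420 bits.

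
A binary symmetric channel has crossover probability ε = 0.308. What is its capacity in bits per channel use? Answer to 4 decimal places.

0.1091 bits

Binary symmetric channel: C = 1 − h₂(ε) where h₂ is the binary entropy function.
h₂(0.308) = −0.308·log₂0.308 − 0.692·log₂0.692 = 0.8909.
C = 1 − 0.8909 = 0.1091 bits per channel use.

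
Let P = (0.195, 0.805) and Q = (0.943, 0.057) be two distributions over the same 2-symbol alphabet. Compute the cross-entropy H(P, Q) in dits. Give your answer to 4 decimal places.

1.0065 dits

H(P,Q) = −Σ p·log₁₀ q.
  −0.195·log₁₀(0.943) = 0.00497
  −0.805·log₁₀(0.057) = 1.00152
H(P,Q) = 1.0065 dits.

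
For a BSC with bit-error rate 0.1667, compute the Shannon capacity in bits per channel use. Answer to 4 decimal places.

Binary symmetric channel: C = 1 − h₂(ε) where h₂ is the binary entropy function.
h₂(0.1667) = −0.1667·log₂0.1667 − 0.8333·log₂0.8333 = 0.6501.
C = 1 − 0.6501 = 0.3499 bits per channel use.

0.3499 bits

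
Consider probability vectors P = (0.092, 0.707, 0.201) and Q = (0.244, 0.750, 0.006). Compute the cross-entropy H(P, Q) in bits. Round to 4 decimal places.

1.9642 bits

H(P,Q) = −Σ p·log₂ q.
  −0.092·log₂(0.244) = 0.18722
  −0.707·log₂(0.750) = 0.29343
  −0.201·log₂(0.006) = 1.48355
H(P,Q) = 1.9642 bits.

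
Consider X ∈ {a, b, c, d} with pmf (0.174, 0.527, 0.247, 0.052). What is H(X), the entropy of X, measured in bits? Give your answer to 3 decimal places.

1.646 bits

H(X) = −Σ p·log₂ p.
  −(0.174)·log₂(0.174) = 0.4390
  −(0.527)·log₂(0.527) = 0.4870
  −(0.247)·log₂(0.247) = 0.4983
  −(0.052)·log₂(0.052) = 0.2218
Sum: 0.4390 + 0.4870 + 0.4983 + 0.2218 = 1.646 bits.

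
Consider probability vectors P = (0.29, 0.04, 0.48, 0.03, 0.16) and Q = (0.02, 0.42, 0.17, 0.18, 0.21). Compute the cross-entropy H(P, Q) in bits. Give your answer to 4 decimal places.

3.3483 bits

H(P,Q) = −Σ p·log₂ q.
  −0.29·log₂(0.02) = 1.63672
  −0.04·log₂(0.42) = 0.05006
  −0.48·log₂(0.17) = 1.22707
  −0.03·log₂(0.18) = 0.07422
  −0.16·log₂(0.21) = 0.36025
H(P,Q) = 3.3483 bits.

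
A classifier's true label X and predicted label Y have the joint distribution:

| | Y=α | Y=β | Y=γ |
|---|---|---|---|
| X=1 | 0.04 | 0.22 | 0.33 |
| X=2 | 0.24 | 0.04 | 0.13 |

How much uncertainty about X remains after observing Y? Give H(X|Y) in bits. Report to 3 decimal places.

0.722 bits

Chain rule: H(X|Y) = H(X,Y) − H(Y).
Marginals: p(X) = (0.5900, 0.4100), p(Y) = (0.2800, 0.2600, 0.4600).
H(X,Y) = 2.2567 bits; H(Y) = 1.5348 bits.
H(X|Y) = 2.2567 − 1.5348 = 0.722 bits.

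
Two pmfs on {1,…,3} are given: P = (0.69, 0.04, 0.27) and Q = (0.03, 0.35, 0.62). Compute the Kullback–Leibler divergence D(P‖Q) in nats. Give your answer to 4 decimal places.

D(P‖Q) = Σ p·ln(p/q).
  0.69·ln(0.69/0.03) = 2.16349
  0.04·ln(0.04/0.35) = -0.08676
  0.27·ln(0.27/0.62) = -0.22445
D(P‖Q) = 1.8523 nats.

1.8523 nats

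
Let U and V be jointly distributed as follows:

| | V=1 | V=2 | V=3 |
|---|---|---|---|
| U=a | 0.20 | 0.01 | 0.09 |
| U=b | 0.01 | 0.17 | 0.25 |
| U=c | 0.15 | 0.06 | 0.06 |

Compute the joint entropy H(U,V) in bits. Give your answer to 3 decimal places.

2.742 bits

H(U,V) = −Σ p(x,y)·log₂ p(x,y) over all 9 cells.
  cell (a,1): −0.20·log₂0.20 = 0.4644
  cell (a,2): −0.01·log₂0.01 = 0.0664
  cell (a,3): −0.09·log₂0.09 = 0.3127
  cell (b,1): −0.01·log₂0.01 = 0.0664
  cell (b,2): −0.17·log₂0.17 = 0.4346
  cell (b,3): −0.25·log₂0.25 = 0.5000
  cell (c,1): −0.15·log₂0.15 = 0.4105
  cell (c,2): −0.06·log₂0.06 = 0.2435
  cell (c,3): −0.06·log₂0.06 = 0.2435
Sum = 2.742 bits.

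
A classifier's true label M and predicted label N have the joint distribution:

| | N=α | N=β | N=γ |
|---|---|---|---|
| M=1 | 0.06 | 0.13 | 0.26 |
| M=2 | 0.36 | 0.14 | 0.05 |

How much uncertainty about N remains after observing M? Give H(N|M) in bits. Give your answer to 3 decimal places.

1.283 bits

Marginals: p(M) = (0.4500, 0.5500), p(N) = (0.4200, 0.2700, 0.3100).
H(N|M) = Σ p(M) · H(N|M=·).
  M=1: p=0.4500, H(N|M=1) = 1.3624
  M=2: p=0.5500, H(N|M=2) = 1.2172
Weighted sum = 1.283 bits.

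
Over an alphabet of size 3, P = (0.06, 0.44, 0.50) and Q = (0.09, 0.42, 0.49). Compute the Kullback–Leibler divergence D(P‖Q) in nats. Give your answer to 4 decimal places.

0.0062 nats

D(P‖Q) = Σ p·ln(p/q).
  0.06·ln(0.06/0.09) = -0.02433
  0.44·ln(0.44/0.42) = 0.02047
  0.50·ln(0.50/0.49) = 0.01010
D(P‖Q) = 0.0062 nats.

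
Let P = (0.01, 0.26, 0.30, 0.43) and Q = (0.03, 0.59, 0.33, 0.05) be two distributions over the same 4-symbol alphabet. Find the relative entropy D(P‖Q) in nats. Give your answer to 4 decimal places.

D(P‖Q) = Σ p·ln(p/q).
  0.01·ln(0.01/0.03) = -0.01099
  0.26·ln(0.26/0.59) = -0.21305
  0.30·ln(0.30/0.33) = -0.02859
  0.43·ln(0.43/0.05) = 0.92526
D(P‖Q) = 0.6726 nats.

0.6726 nats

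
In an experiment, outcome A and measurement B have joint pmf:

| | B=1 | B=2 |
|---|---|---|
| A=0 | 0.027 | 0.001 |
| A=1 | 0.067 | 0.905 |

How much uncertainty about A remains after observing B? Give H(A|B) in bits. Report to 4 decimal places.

Marginals: p(A) = (0.0280, 0.9720), p(B) = (0.0940, 0.9060).
H(A|B) = Σ p(B) · H(A|B=·).
  B=1: p=0.0940, H(A|B=1) = 0.8651
  B=2: p=0.9060, H(A|B=2) = 0.0124
Weighted sum = 0.0926 bits.

0.0926 bits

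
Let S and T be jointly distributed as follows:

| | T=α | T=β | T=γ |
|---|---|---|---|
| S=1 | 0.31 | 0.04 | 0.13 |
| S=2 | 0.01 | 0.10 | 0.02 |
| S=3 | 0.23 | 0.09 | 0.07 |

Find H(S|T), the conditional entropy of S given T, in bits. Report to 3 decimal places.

Marginals: p(S) = (0.4800, 0.1300, 0.3900), p(T) = (0.5500, 0.2300, 0.2200).
H(S|T) = Σ p(T) · H(S|T=·).
  T=α: p=0.5500, H(S|T=α) = 1.0973
  T=β: p=0.2300, H(S|T=β) = 1.4910
  T=γ: p=0.2200, H(S|T=γ) = 1.2886
Weighted sum = 1.230 bits.

1.230 bits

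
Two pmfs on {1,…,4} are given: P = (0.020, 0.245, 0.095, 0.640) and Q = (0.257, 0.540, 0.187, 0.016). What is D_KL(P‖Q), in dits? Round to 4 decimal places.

D(P‖Q) = Σ p·log₁₀(p/q).
  0.020·log₁₀(0.020/0.257) = -0.02218
  0.245·log₁₀(0.245/0.540) = -0.08409
  0.095·log₁₀(0.095/0.187) = -0.02794
  0.640·log₁₀(0.640/0.016) = 1.02532
D(P‖Q) = 0.8911 dits.

0.8911 dits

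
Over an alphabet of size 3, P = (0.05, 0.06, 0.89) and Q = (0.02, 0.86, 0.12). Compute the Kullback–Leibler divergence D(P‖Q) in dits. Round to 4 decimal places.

0.7250 dits

D(P‖Q) = Σ p·log₁₀(p/q).
  0.05·log₁₀(0.05/0.02) = 0.01990
  0.06·log₁₀(0.06/0.86) = -0.06938
  0.89·log₁₀(0.89/0.12) = 0.77449
D(P‖Q) = 0.7250 dits.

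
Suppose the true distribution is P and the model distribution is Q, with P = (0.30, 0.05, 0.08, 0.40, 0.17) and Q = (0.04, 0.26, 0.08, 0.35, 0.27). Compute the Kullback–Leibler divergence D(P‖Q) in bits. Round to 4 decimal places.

D(P‖Q) = Σ p·log₂(p/q).
  0.30·log₂(0.30/0.04) = 0.87207
  0.05·log₂(0.05/0.26) = -0.11893
  0.08·log₂(0.08/0.08) = 0.00000
  0.40·log₂(0.40/0.35) = 0.07706
  0.17·log₂(0.17/0.27) = -0.11346
D(P‖Q) = 0.7167 bits.

0.7167 bits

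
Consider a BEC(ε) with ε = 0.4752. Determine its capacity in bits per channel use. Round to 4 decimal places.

0.5248 bits

Binary erasure channel: capacity C = 1 − ε.
C = 1 − 0.4752 = 0.5248 bits per channel use.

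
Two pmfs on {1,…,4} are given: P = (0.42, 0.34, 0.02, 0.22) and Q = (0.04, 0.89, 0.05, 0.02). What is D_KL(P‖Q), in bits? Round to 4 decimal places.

1.6874 bits

D(P‖Q) = Σ p·log₂(p/q).
  0.42·log₂(0.42/0.04) = 1.42477
  0.34·log₂(0.34/0.89) = -0.47201
  0.02·log₂(0.02/0.05) = -0.02644
  0.22·log₂(0.22/0.02) = 0.76107
D(P‖Q) = 1.6874 bits.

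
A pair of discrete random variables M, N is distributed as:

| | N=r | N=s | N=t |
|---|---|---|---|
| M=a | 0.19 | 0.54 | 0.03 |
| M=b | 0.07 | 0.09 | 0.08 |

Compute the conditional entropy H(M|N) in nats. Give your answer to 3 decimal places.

Marginals: p(M) = (0.7600, 0.2400), p(N) = (0.2600, 0.6300, 0.1100).
H(M|N) = Σ p(N) · H(M|N=·).
  N=r: p=0.2600, H(M|N=r) = 0.5825
  N=s: p=0.6300, H(M|N=s) = 0.4101
  N=t: p=0.1100, H(M|N=t) = 0.5860
Weighted sum = 0.474 nats.

0.474 nats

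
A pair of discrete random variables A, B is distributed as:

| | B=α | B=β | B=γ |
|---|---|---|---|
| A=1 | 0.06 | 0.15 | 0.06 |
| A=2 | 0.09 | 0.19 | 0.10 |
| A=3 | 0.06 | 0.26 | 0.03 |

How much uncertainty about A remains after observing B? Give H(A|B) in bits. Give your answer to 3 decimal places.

1.528 bits

Chain rule: H(A|B) = H(A,B) − H(B).
Marginals: p(A) = (0.2700, 0.3800, 0.3500), p(B) = (0.2100, 0.6000, 0.1900).
H(A,B) = 2.8983 bits; H(B) = 1.3702 bits.
H(A|B) = 2.8983 − 1.3702 = 1.528 bits.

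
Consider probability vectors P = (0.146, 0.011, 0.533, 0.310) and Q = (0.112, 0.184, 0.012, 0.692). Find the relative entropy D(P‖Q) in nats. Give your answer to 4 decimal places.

1.7808 nats

D(P‖Q) = Σ p·ln(p/q).
  0.146·ln(0.146/0.112) = 0.03871
  0.011·ln(0.011/0.184) = -0.03099
  0.533·ln(0.533/0.012) = 2.02200
  0.310·ln(0.310/0.692) = -0.24893
D(P‖Q) = 1.7808 nats.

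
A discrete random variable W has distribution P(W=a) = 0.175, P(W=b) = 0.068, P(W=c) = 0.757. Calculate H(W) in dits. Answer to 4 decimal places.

0.3034 dits

H(W) = −Σ p·log₁₀ p.
  −(0.175)·log₁₀(0.175) = 0.13247
  −(0.068)·log₁₀(0.068) = 0.07939
  −(0.757)·log₁₀(0.757) = 0.09152
Sum: 0.13247 + 0.07939 + 0.09152 = 0.3034 dits.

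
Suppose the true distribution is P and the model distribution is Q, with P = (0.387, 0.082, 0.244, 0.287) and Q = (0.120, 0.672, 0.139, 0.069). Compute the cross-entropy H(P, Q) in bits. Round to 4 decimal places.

H(P,Q) = −Σ p·log₂ q.
  −0.387·log₂(0.120) = 1.18379
  −0.082·log₂(0.672) = 0.04702
  −0.244·log₂(0.139) = 0.69463
  −0.287·log₂(0.069) = 1.10703
H(P,Q) = 3.0325 bits.

3.0325 bits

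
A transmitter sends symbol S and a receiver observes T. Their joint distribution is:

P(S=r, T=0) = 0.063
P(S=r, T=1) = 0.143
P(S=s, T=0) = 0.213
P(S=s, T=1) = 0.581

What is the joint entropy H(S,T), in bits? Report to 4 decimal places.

H(S,T) = −Σ p(x,y)·log₂ p(x,y) over all 4 cells.
  cell (r,0): −0.063·log₂0.063 = 0.25128
  cell (r,1): −0.143·log₂0.143 = 0.40125
  cell (s,0): −0.213·log₂0.213 = 0.47522
  cell (s,1): −0.581·log₂0.581 = 0.45515
Sum = 1.5829 bits.

1.5829 bits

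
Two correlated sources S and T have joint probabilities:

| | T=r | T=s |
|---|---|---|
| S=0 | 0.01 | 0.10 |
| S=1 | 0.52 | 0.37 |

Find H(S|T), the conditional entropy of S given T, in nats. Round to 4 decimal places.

0.2929 nats

Chain rule: H(S|T) = H(S,T) − H(T).
Marginals: p(S) = (0.1100, 0.8900), p(T) = (0.5300, 0.4700).
H(S,T) = 0.9842 nats; H(T) = 0.6913 nats.
H(S|T) = 0.9842 − 0.6913 = 0.2929 nats.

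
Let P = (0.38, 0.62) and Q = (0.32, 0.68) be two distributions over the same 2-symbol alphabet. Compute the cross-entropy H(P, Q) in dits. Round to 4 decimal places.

0.2919 dits

H(P,Q) = −Σ p·log₁₀ q.
  −0.38·log₁₀(0.32) = 0.18804
  −0.62·log₁₀(0.68) = 0.10384
H(P,Q) = 0.2919 dits.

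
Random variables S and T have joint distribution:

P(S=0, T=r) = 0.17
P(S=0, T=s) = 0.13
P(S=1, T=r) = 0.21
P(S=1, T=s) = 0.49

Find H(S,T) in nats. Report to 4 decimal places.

H(S,T) = −Σ p(x,y)·ln p(x,y) over all 4 cells.
  cell (0,r): −0.17·ln0.17 = 0.30123
  cell (0,s): −0.13·ln0.13 = 0.26523
  cell (1,r): −0.21·ln0.21 = 0.32774
  cell (1,s): −0.49·ln0.49 = 0.34954
Sum = 1.2437 nats.

1.2437 nats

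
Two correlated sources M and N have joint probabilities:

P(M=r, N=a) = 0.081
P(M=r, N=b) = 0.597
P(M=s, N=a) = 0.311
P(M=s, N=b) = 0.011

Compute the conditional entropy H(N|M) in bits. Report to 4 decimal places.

Chain rule: H(N|M) = H(M,N) − H(M).
Marginals: p(M) = (0.6780, 0.3220), p(N) = (0.3920, 0.6080).
H(M,N) = 1.3336 bits; H(M) = 0.9065 bits.
H(N|M) = 1.3336 − 0.9065 = 0.4271 bits.

0.4271 bits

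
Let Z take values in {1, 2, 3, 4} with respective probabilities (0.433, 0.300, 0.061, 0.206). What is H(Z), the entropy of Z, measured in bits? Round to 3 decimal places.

1.760 bits

H(Z) = −Σ p·log₂ p.
  −(0.433)·log₂(0.433) = 0.5229
  −(0.300)·log₂(0.300) = 0.5211
  −(0.061)·log₂(0.061) = 0.2461
  −(0.206)·log₂(0.206) = 0.4695
Sum: 0.5229 + 0.5211 + 0.2461 + 0.4695 = 1.760 bits.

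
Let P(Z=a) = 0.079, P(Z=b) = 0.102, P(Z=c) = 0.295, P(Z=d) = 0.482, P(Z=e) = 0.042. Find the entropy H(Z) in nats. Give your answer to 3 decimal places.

H(Z) = −Σ p·ln p.
  −(0.079)·ln(0.079) = 0.2005
  −(0.102)·ln(0.102) = 0.2328
  −(0.295)·ln(0.295) = 0.3601
  −(0.482)·ln(0.482) = 0.3518
  −(0.042)·ln(0.042) = 0.1331
Sum: 0.2005 + 0.2328 + 0.3601 + 0.3518 + 0.1331 = 1.278 nats.

1.278 nats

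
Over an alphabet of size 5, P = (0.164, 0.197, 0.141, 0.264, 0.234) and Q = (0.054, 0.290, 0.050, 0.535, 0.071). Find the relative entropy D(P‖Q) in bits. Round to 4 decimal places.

0.4974 bits

D(P‖Q) = Σ p·log₂(p/q).
  0.164·log₂(0.164/0.054) = 0.26284
  0.197·log₂(0.197/0.290) = -0.10990
  0.141·log₂(0.141/0.050) = 0.21089
  0.264·log₂(0.264/0.535) = -0.26902
  0.234·log₂(0.234/0.071) = 0.40262
D(P‖Q) = 0.4974 bits.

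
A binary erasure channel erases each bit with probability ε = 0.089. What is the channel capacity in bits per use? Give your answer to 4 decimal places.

Binary erasure channel: capacity C = 1 − ε.
C = 1 − 0.089 = 0.9110 bits per channel use.

0.9110 bits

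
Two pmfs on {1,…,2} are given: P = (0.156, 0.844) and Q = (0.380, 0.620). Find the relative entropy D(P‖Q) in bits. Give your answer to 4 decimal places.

0.1752 bits

D(P‖Q) = Σ p·log₂(p/q).
  0.156·log₂(0.156/0.380) = -0.20037
  0.844·log₂(0.844/0.620) = 0.37556
D(P‖Q) = 0.1752 bits.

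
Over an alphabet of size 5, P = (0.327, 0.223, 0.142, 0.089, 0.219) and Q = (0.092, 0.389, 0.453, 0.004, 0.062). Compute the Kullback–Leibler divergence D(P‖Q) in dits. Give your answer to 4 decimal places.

0.2946 dits

D(P‖Q) = Σ p·log₁₀(p/q).
  0.327·log₁₀(0.327/0.092) = 0.18010
  0.223·log₁₀(0.223/0.389) = -0.05389
  0.142·log₁₀(0.142/0.453) = -0.07154
  0.089·log₁₀(0.089/0.004) = 0.11991
  0.219·log₁₀(0.219/0.062) = 0.12002
D(P‖Q) = 0.2946 dits.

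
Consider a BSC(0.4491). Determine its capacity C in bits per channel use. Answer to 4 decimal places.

0.0075 bits

Binary symmetric channel: C = 1 − h₂(ε) where h₂ is the binary entropy function.
h₂(0.4491) = −0.4491·log₂0.4491 − 0.5509·log₂0.5509 = 0.9925.
C = 1 − 0.9925 = 0.0075 bits per channel use.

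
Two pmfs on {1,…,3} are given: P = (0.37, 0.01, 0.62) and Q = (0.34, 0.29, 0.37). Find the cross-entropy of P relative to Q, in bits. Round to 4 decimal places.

H(P,Q) = −Σ p·log₂ q.
  −0.37·log₂(0.34) = 0.57587
  −0.01·log₂(0.29) = 0.01786
  −0.62·log₂(0.37) = 0.88933
H(P,Q) = 1.4831 bits.

1.4831 bits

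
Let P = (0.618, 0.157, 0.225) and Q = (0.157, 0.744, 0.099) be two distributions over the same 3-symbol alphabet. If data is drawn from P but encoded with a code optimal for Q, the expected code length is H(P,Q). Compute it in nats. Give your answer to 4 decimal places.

H(P,Q) = −Σ p·ln q.
  −0.618·ln(0.157) = 1.14423
  −0.157·ln(0.744) = 0.04643
  −0.225·ln(0.099) = 0.52034
H(P,Q) = 1.7110 nats.

1.7110 nats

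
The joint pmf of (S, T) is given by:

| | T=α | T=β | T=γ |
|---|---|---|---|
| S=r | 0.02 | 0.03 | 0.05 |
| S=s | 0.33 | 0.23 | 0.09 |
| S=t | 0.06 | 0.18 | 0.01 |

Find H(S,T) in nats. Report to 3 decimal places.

H(S,T) = −Σ p(x,y)·ln p(x,y) over all 9 cells.
  cell (r,α): −0.02·ln0.02 = 0.0782
  cell (r,β): −0.03·ln0.03 = 0.1052
  cell (r,γ): −0.05·ln0.05 = 0.1498
  cell (s,α): −0.33·ln0.33 = 0.3659
  cell (s,β): −0.23·ln0.23 = 0.3380
  cell (s,γ): −0.09·ln0.09 = 0.2167
  cell (t,α): −0.06·ln0.06 = 0.1688
  cell (t,β): −0.18·ln0.18 = 0.3087
  cell (t,γ): −0.01·ln0.01 = 0.0461
Sum = 1.777 nats.

1.777 nats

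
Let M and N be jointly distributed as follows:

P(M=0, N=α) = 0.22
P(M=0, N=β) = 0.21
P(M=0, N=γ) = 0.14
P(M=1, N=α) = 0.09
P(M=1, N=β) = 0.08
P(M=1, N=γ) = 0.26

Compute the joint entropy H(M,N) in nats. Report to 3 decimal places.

1.705 nats

H(M,N) = −Σ p(x,y)·ln p(x,y) over all 6 cells.
  cell (0,α): −0.22·ln0.22 = 0.3331
  cell (0,β): −0.21·ln0.21 = 0.3277
  cell (0,γ): −0.14·ln0.14 = 0.2753
  cell (1,α): −0.09·ln0.09 = 0.2167
  cell (1,β): −0.08·ln0.08 = 0.2021
  cell (1,γ): −0.26·ln0.26 = 0.3502
Sum = 1.705 nats.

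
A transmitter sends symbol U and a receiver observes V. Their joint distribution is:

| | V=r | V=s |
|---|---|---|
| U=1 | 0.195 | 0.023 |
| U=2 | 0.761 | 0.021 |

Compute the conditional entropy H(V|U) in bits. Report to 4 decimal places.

Marginals: p(U) = (0.2180, 0.7820), p(V) = (0.9560, 0.0440).
H(V|U) = Σ p(U) · H(V|U=·).
  U=1: p=0.2180, H(V|U=1) = 0.4862
  U=2: p=0.7820, H(V|U=2) = 0.1784
Weighted sum = 0.2455 bits.

0.2455 bits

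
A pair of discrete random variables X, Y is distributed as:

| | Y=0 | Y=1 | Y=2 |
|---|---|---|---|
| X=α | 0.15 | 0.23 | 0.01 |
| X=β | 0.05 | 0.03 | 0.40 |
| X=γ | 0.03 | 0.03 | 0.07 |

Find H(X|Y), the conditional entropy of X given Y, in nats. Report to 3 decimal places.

Chain rule: H(X|Y) = H(X,Y) − H(Y).
Marginals: p(X) = (0.3900, 0.4800, 0.1300), p(Y) = (0.2300, 0.2900, 0.4800).
H(X,Y) = 1.6867 nats; H(Y) = 1.0493 nats.
H(X|Y) = 1.6867 − 1.0493 = 0.637 nats.

0.637 nats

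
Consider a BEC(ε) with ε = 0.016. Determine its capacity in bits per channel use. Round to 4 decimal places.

0.9840 bits

Binary erasure channel: capacity C = 1 − ε.
C = 1 − 0.016 = 0.9840 bits per channel use.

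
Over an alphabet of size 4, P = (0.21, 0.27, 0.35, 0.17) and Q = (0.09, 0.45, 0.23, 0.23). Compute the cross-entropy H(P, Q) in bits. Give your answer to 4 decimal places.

2.1431 bits

H(P,Q) = −Σ p·log₂ q.
  −0.21·log₂(0.09) = 0.72953
  −0.27·log₂(0.45) = 0.31104
  −0.35·log₂(0.23) = 0.74210
  −0.17·log₂(0.23) = 0.36045
H(P,Q) = 2.1431 bits.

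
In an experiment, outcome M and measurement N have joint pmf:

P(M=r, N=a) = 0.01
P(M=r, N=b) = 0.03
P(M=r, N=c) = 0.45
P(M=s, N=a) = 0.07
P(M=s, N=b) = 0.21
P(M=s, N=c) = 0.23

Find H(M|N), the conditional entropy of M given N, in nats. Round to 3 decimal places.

Chain rule: H(M|N) = H(M,N) − H(N).
Marginals: p(M) = (0.4900, 0.5100), p(N) = (0.0800, 0.2400, 0.6800).
H(M,N) = 1.3625 nats; H(N) = 0.8068 nats.
H(M|N) = 1.3625 − 0.8068 = 0.556 nats.

0.556 nats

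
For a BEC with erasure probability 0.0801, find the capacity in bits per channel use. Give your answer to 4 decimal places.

Binary erasure channel: capacity C = 1 − ε.
C = 1 − 0.0801 = 0.9199 bits per channel use.

0.9199 bits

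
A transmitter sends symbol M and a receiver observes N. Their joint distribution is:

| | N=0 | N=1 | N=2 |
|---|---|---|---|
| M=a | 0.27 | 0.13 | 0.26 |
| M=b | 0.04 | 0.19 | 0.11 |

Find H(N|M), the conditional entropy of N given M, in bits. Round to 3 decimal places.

Chain rule: H(N|M) = H(M,N) − H(M).
Marginals: p(M) = (0.6600, 0.3400), p(N) = (0.3100, 0.3200, 0.3700).
H(M,N) = 2.3892 bits; H(M) = 0.9248 bits.
H(N|M) = 2.3892 − 0.9248 = 1.464 bits.

1.464 bits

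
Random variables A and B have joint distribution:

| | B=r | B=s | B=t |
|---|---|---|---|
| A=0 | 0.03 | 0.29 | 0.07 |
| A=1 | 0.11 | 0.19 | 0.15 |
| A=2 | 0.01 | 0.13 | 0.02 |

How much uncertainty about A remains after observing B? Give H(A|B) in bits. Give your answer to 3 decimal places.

1.377 bits

Chain rule: H(A|B) = H(A,B) − H(B).
Marginals: p(A) = (0.3900, 0.4500, 0.1600), p(B) = (0.1500, 0.6100, 0.2400).
H(A,B) = 2.7162 bits; H(B) = 1.3397 bits.
H(A|B) = 2.7162 − 1.3397 = 1.377 bits.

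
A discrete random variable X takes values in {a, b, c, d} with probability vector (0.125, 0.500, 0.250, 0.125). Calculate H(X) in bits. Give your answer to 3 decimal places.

1.750 bits

H(X) = −Σ p·log₂ p.
  −(0.125)·log₂(0.125) = 0.3750
  −(0.500)·log₂(0.500) = 0.5000
  −(0.250)·log₂(0.250) = 0.5000
  −(0.125)·log₂(0.125) = 0.3750
Sum: 0.3750 + 0.5000 + 0.5000 + 0.3750 = 1.750 bits.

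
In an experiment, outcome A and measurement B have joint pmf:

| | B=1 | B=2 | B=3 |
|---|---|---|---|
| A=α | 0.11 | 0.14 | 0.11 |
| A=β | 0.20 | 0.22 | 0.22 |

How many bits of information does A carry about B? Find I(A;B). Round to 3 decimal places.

Marginals: p(A) = (0.3600, 0.6400), p(B) = (0.3100, 0.3600, 0.3300).
I(A;B) = H(A) + H(B) − H(A,B).
H(A) = 0.9427, H(B) = 1.5822, H(A,B) = 2.5232.
I(A;B) = 0.9427 + 1.5822 − 2.5232 = 0.002 bits.

0.002 bits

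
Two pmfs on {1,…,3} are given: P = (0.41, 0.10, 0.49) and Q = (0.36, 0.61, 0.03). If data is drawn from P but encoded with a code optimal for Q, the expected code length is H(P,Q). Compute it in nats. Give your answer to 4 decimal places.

H(P,Q) = −Σ p·ln q.
  −0.41·ln(0.36) = 0.41888
  −0.10·ln(0.61) = 0.04943
  −0.49·ln(0.03) = 1.71821
H(P,Q) = 2.1865 nats.

2.1865 nats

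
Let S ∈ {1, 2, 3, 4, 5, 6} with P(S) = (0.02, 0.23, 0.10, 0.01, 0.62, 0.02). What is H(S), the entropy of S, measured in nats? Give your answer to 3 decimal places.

H(S) = −Σ p·ln p.
  −(0.02)·ln(0.02) = 0.0782
  −(0.23)·ln(0.23) = 0.3380
  −(0.10)·ln(0.10) = 0.2303
  −(0.01)·ln(0.01) = 0.0461
  −(0.62)·ln(0.62) = 0.2964
  −(0.02)·ln(0.02) = 0.0782
Sum: 0.0782 + 0.3380 + 0.2303 + 0.0461 + 0.2964 + 0.0782 = 1.067 nats.

1.067 nats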